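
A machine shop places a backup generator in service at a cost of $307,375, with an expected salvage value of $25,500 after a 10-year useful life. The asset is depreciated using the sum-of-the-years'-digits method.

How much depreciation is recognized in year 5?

$30,750

Depreciable base = $307,375 − $25,500 = $281,875.
Sum of the years' digits = 10+9+8+7+6+5+4+3+2+1 = 55.
Year 1: $281,875 × 10/55 = $51,250. Book value $256,125.
Year 2: $281,875 × 9/55 = $46,125. Book value $210,000.
Year 3: $281,875 × 8/55 = $41,000. Book value $169,000.
Year 4: $281,875 × 7/55 = $35,875. Book value $133,125.
Year 5: $281,875 × 6/55 = $30,750. Book value $102,375.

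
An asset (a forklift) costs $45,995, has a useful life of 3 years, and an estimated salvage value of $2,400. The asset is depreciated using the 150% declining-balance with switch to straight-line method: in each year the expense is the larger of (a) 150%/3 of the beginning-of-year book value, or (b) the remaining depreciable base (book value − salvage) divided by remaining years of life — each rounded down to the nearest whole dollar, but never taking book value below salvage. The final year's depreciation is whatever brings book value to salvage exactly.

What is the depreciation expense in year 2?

$11,499

Depreciable base = $45,995 − $2,400 = $43,595.
Year 1: DB = ⌊$45,995 × 150%/3⌋ = $22,997; SL = ⌊$43,595/3⌋ = $14,531 → take DB $22,997. Book value $22,998.
Year 2: DB = ⌊$22,998 × 150%/3⌋ = $11,499; SL = ⌊$20,598/2⌋ = $10,299 → take DB $11,499. Book value $11,499.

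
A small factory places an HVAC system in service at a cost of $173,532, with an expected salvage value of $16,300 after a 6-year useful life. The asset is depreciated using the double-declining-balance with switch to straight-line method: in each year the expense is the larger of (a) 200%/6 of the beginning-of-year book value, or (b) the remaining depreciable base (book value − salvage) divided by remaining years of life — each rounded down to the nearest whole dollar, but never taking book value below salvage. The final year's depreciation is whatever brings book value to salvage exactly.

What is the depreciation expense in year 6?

$6,553

Depreciable base = $173,532 − $16,300 = $157,232.
Year 1: DB = ⌊$173,532 × 200%/6⌋ = $57,844; SL = ⌊$157,232/6⌋ = $26,205 → take DB $57,844. Book value $115,688.
Year 2: DB = ⌊$115,688 × 200%/6⌋ = $38,562; SL = ⌊$99,388/5⌋ = $19,877 → take DB $38,562. Book value $77,126.
Year 3: DB = ⌊$77,126 × 200%/6⌋ = $25,708; SL = ⌊$60,826/4⌋ = $15,206 → take DB $25,708. Book value $51,418.
Year 4: DB = ⌊$51,418 × 200%/6⌋ = $17,139; SL = ⌊$35,118/3⌋ = $11,706 → take DB $17,139. Book value $34,279.
Year 5: DB = ⌊$34,279 × 200%/6⌋ = $11,426; SL = ⌊$17,979/2⌋ = $8,989 → take DB $11,426. Book value $22,853.
Year 6 (final): $22,853 − $16,300 = $6,553. Book value $16,300.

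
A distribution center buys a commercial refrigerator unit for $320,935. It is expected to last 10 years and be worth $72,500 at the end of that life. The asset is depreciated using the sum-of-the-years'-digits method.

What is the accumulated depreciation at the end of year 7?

Depreciable base = $320,935 − $72,500 = $248,435.
Sum of the years' digits = 10+9+8+7+6+5+4+3+2+1 = 55.
Year 1: $248,435 × 10/55 = $45,170. Book value $275,765.
Year 2: $248,435 × 9/55 = $40,653. Book value $235,112.
Year 3: $248,435 × 8/55 = $36,136. Book value $198,976.
Year 4: $248,435 × 7/55 = $31,619. Book value $167,357.
Year 5: $248,435 × 6/55 = $27,102. Book value $140,255.
Year 6: $248,435 × 5/55 = $22,585. Book value $117,670.
Year 7: $248,435 × 4/55 = $18,068. Book value $99,602.
Accumulated through year 7 = $320,935 − $99,602 = $221,333.

$221,333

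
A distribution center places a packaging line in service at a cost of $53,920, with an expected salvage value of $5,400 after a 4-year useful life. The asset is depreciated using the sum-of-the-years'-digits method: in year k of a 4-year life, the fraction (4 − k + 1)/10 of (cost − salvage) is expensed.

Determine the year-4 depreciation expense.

$4,852

Depreciable base = $53,920 − $5,400 = $48,520.
Sum of the years' digits = 4+3+2+1 = 10.
Year 1: $48,520 × 4/10 = $19,408. Book value $34,512.
Year 2: $48,520 × 3/10 = $14,556. Book value $19,956.
Year 3: $48,520 × 2/10 = $9,704. Book value $10,252.
Year 4: $48,520 × 1/10 = $4,852. Book value $5,400.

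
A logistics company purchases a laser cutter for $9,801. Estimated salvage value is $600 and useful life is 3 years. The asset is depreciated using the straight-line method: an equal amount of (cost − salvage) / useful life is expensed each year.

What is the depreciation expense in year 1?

Depreciable base = $9,801 − $600 = $9,201.
Annual expense = $9,201 / 3 = $3,067.

$3,067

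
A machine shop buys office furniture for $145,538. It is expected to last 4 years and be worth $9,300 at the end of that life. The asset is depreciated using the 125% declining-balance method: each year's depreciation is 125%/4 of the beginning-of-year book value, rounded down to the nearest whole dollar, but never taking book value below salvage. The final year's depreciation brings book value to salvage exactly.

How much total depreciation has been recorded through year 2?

$76,748

Depreciable base = $145,538 − $9,300 = $136,238.
Year 1: ⌊$145,538 × 125%/4⌋ = $45,480. Book value $100,058.
Year 2: ⌊$100,058 × 125%/4⌋ = $31,268. Book value $68,790.
Accumulated through year 2 = $145,538 − $68,790 = $76,748.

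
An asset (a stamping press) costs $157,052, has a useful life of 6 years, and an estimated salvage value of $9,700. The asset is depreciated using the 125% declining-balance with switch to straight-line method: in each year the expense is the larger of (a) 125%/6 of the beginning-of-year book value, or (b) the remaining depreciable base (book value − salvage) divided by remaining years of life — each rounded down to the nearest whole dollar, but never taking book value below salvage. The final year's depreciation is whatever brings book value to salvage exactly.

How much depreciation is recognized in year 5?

Depreciable base = $157,052 − $9,700 = $147,352.
Year 1: DB = ⌊$157,052 × 125%/6⌋ = $32,719; SL = ⌊$147,352/6⌋ = $24,558 → take DB $32,719. Book value $124,333.
Year 2: DB = ⌊$124,333 × 125%/6⌋ = $25,902; SL = ⌊$114,633/5⌋ = $22,926 → take DB $25,902. Book value $98,431.
Year 3: DB = ⌊$98,431 × 125%/6⌋ = $20,506; SL = ⌊$88,731/4⌋ = $22,182 → take SL $22,182. Book value $76,249.
Year 4: DB = ⌊$76,249 × 125%/6⌋ = $15,885; SL = ⌊$66,549/3⌋ = $22,183 → take SL $22,183. Book value $54,066.
Year 5: DB = ⌊$54,066 × 125%/6⌋ = $11,263; SL = ⌊$44,366/2⌋ = $22,183 → take SL $22,183. Book value $31,883.

$22,183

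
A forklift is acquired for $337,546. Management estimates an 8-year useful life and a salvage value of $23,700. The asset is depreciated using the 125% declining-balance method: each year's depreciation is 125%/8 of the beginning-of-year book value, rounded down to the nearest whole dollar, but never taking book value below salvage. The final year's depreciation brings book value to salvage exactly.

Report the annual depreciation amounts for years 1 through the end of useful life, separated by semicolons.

Depreciable base = $337,546 − $23,700 = $313,846.
Year 1: ⌊$337,546 × 125%/8⌋ = $52,741. Book value $284,805.
Year 2: ⌊$284,805 × 125%/8⌋ = $44,500. Book value $240,305.
Year 3: ⌊$240,305 × 125%/8⌋ = $37,547. Book value $202,758.
Year 4: ⌊$202,758 × 125%/8⌋ = $31,680. Book value $171,078.
Year 5: ⌊$171,078 × 125%/8⌋ = $26,730. Book value $144,348.
Year 6: ⌊$144,348 × 125%/8⌋ = $22,554. Book value $121,794.
Year 7: ⌊$121,794 × 125%/8⌋ = $19,030. Book value $102,764.
Year 8 (final): $102,764 − $23,700 = $79,064. Book value $23,700.

$52,741; $44,500; $37,547; $31,680; $26,730; $22,554; $19,030; $79,064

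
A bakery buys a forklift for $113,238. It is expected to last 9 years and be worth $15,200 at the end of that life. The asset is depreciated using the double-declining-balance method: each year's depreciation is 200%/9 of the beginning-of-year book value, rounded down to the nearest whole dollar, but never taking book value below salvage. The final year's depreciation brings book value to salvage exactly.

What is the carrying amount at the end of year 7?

Depreciable base = $113,238 − $15,200 = $98,038.
Year 1: ⌊$113,238 × 200%/9⌋ = $25,164. Book value $88,074.
Year 2: ⌊$88,074 × 200%/9⌋ = $19,572. Book value $68,502.
Year 3: ⌊$68,502 × 200%/9⌋ = $15,222. Book value $53,280.
Year 4: ⌊$53,280 × 200%/9⌋ = $11,840. Book value $41,440.
Year 5: ⌊$41,440 × 200%/9⌋ = $9,208. Book value $32,232.
Year 6: ⌊$32,232 × 200%/9⌋ = $7,162. Book value $25,070.
Year 7: ⌊$25,070 × 200%/9⌋ = $5,571. Book value $19,499.

$19,499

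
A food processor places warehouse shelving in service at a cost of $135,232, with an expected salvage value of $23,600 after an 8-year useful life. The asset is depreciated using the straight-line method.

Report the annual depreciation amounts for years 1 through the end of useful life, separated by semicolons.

$13,954; $13,954; $13,954; $13,954; $13,954; $13,954; $13,954; $13,954

Depreciable base = $135,232 − $23,600 = $111,632.
Annual expense = $111,632 / 8 = $13,954.
End of year 1: book value $121,278.
End of year 2: book value $107,324.
End of year 3: book value $93,370.
End of year 4: book value $79,416.
End of year 5: book value $65,462.
End of year 6: book value $51,508.
End of year 7: book value $37,554.
End of year 8: book value $23,600.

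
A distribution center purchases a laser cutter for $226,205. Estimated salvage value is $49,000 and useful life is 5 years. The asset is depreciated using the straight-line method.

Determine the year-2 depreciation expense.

$35,441

Depreciable base = $226,205 − $49,000 = $177,205.
Annual expense = $177,205 / 5 = $35,441.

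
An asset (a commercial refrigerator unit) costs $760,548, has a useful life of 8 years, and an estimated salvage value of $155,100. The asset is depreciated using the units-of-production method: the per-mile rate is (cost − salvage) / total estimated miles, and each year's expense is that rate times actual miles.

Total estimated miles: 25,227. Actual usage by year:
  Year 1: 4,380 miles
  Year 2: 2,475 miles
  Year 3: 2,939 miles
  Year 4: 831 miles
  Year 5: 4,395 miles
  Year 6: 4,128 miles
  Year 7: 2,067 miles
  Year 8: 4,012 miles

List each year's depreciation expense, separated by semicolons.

Depreciable base = $760,548 − $155,100 = $605,448.
Rate = $605,448 / 25,227 miles = $24 per mile.
Year 1: 4,380 × $24 = $105,120. Book value $655,428.
Year 2: 2,475 × $24 = $59,400. Book value $596,028.
Year 3: 2,939 × $24 = $70,536. Book value $525,492.
Year 4: 831 × $24 = $19,944. Book value $505,548.
Year 5: 4,395 × $24 = $105,480. Book value $400,068.
Year 6: 4,128 × $24 = $99,072. Book value $300,996.
Year 7: 2,067 × $24 = $49,608. Book value $251,388.
Year 8: 4,012 × $24 = $96,288. Book value $155,100.

$105,120; $59,400; $70,536; $19,944; $105,480; $99,072; $49,608; $96,288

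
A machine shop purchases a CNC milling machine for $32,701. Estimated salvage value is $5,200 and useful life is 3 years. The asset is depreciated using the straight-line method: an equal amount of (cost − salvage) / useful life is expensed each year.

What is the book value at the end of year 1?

$23,534

Depreciable base = $32,701 − $5,200 = $27,501.
Annual expense = $27,501 / 3 = $9,167.
End of year 1: book value $23,534.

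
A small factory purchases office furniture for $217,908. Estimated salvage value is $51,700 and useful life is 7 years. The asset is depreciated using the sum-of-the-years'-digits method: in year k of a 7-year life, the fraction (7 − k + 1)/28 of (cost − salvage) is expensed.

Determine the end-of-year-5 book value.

$69,508

Depreciable base = $217,908 − $51,700 = $166,208.
Sum of the years' digits = 7+6+5+4+3+2+1 = 28.
Year 1: $166,208 × 7/28 = $41,552. Book value $176,356.
Year 2: $166,208 × 6/28 = $35,616. Book value $140,740.
Year 3: $166,208 × 5/28 = $29,680. Book value $111,060.
Year 4: $166,208 × 4/28 = $23,744. Book value $87,316.
Year 5: $166,208 × 3/28 = $17,808. Book value $69,508.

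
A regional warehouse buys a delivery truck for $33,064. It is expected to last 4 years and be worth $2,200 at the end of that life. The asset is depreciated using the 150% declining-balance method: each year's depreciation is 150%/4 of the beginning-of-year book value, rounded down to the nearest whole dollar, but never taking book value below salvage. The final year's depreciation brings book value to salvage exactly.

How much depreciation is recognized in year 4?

Depreciable base = $33,064 − $2,200 = $30,864.
Year 1: ⌊$33,064 × 150%/4⌋ = $12,399. Book value $20,665.
Year 2: ⌊$20,665 × 150%/4⌋ = $7,749. Book value $12,916.
Year 3: ⌊$12,916 × 150%/4⌋ = $4,843. Book value $8,073.
Year 4 (final): $8,073 − $2,200 = $5,873. Book value $2,200.

$5,873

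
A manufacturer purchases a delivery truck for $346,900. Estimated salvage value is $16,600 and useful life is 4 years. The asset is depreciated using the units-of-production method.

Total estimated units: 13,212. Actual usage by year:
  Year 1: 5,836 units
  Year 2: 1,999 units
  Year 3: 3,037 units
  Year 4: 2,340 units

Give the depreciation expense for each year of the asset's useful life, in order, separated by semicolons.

Depreciable base = $346,900 − $16,600 = $330,300.
Rate = $330,300 / 13,212 units = $25 per unit.
Year 1: 5,836 × $25 = $145,900. Book value $201,000.
Year 2: 1,999 × $25 = $49,975. Book value $151,025.
Year 3: 3,037 × $25 = $75,925. Book value $75,100.
Year 4: 2,340 × $25 = $58,500. Book value $16,600.

$145,900; $49,975; $75,925; $58,500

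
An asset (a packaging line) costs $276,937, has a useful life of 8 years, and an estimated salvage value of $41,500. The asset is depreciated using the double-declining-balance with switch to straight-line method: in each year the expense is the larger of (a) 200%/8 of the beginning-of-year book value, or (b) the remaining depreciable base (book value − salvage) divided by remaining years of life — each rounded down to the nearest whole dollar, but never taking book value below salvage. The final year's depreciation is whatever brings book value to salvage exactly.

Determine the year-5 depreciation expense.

$21,906

Depreciable base = $276,937 − $41,500 = $235,437.
Year 1: DB = ⌊$276,937 × 200%/8⌋ = $69,234; SL = ⌊$235,437/8⌋ = $29,429 → take DB $69,234. Book value $207,703.
Year 2: DB = ⌊$207,703 × 200%/8⌋ = $51,925; SL = ⌊$166,203/7⌋ = $23,743 → take DB $51,925. Book value $155,778.
Year 3: DB = ⌊$155,778 × 200%/8⌋ = $38,944; SL = ⌊$114,278/6⌋ = $19,046 → take DB $38,944. Book value $116,834.
Year 4: DB = ⌊$116,834 × 200%/8⌋ = $29,208; SL = ⌊$75,334/5⌋ = $15,066 → take DB $29,208. Book value $87,626.
Year 5: DB = ⌊$87,626 × 200%/8⌋ = $21,906; SL = ⌊$46,126/4⌋ = $11,531 → take DB $21,906. Book value $65,720.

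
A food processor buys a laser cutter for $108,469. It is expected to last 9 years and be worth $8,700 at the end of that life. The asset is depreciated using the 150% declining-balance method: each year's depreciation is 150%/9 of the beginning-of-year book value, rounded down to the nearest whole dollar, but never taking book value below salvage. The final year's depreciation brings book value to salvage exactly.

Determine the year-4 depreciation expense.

Depreciable base = $108,469 − $8,700 = $99,769.
Year 1: ⌊$108,469 × 150%/9⌋ = $18,078. Book value $90,391.
Year 2: ⌊$90,391 × 150%/9⌋ = $15,065. Book value $75,326.
Year 3: ⌊$75,326 × 150%/9⌋ = $12,554. Book value $62,772.
Year 4: ⌊$62,772 × 150%/9⌋ = $10,462. Book value $52,310.

$10,462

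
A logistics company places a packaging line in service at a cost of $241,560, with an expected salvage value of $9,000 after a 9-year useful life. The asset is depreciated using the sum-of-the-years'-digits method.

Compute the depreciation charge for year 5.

Depreciable base = $241,560 − $9,000 = $232,560.
Sum of the years' digits = 9+8+7+6+5+4+3+2+1 = 45.
Year 1: $232,560 × 9/45 = $46,512. Book value $195,048.
Year 2: $232,560 × 8/45 = $41,344. Book value $153,704.
Year 3: $232,560 × 7/45 = $36,176. Book value $117,528.
Year 4: $232,560 × 6/45 = $31,008. Book value $86,520.
Year 5: $232,560 × 5/45 = $25,840. Book value $60,680.

$25,840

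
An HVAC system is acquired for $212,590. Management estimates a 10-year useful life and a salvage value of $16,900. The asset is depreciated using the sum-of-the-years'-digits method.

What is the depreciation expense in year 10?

Depreciable base = $212,590 − $16,900 = $195,690.
Sum of the years' digits = 10+9+8+7+6+5+4+3+2+1 = 55.
Year 1: $195,690 × 10/55 = $35,580. Book value $177,010.
Year 2: $195,690 × 9/55 = $32,022. Book value $144,988.
Year 3: $195,690 × 8/55 = $28,464. Book value $116,524.
Year 4: $195,690 × 7/55 = $24,906. Book value $91,618.
Year 5: $195,690 × 6/55 = $21,348. Book value $70,270.
Year 6: $195,690 × 5/55 = $17,790. Book value $52,480.
Year 7: $195,690 × 4/55 = $14,232. Book value $38,248.
Year 8: $195,690 × 3/55 = $10,674. Book value $27,574.
Year 9: $195,690 × 2/55 = $7,116. Book value $20,458.
Year 10: $195,690 × 1/55 = $3,558. Book value $16,900.

$3,558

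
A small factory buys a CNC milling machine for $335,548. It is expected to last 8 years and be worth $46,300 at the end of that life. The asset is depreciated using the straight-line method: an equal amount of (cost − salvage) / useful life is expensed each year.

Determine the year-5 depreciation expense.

Depreciable base = $335,548 − $46,300 = $289,248.
Annual expense = $289,248 / 8 = $36,156.

$36,156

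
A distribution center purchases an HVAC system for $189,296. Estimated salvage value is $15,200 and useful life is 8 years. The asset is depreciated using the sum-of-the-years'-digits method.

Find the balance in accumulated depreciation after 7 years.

$169,260

Depreciable base = $189,296 − $15,200 = $174,096.
Sum of the years' digits = 8+7+6+5+4+3+2+1 = 36.
Year 1: $174,096 × 8/36 = $38,688. Book value $150,608.
Year 2: $174,096 × 7/36 = $33,852. Book value $116,756.
Year 3: $174,096 × 6/36 = $29,016. Book value $87,740.
Year 4: $174,096 × 5/36 = $24,180. Book value $63,560.
Year 5: $174,096 × 4/36 = $19,344. Book value $44,216.
Year 6: $174,096 × 3/36 = $14,508. Book value $29,708.
Year 7: $174,096 × 2/36 = $9,672. Book value $20,036.
Accumulated through year 7 = $189,296 − $20,036 = $169,260.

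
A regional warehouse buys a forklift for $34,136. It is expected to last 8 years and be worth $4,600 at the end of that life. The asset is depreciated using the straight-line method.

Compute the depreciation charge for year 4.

Depreciable base = $34,136 − $4,600 = $29,536.
Annual expense = $29,536 / 8 = $3,692.

$3,692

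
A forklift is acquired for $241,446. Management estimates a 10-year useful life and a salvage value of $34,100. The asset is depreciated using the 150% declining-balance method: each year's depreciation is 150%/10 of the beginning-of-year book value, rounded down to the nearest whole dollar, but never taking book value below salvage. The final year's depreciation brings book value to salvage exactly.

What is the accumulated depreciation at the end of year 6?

Depreciable base = $241,446 − $34,100 = $207,346.
Year 1: ⌊$241,446 × 150%/10⌋ = $36,216. Book value $205,230.
Year 2: ⌊$205,230 × 150%/10⌋ = $30,784. Book value $174,446.
Year 3: ⌊$174,446 × 150%/10⌋ = $26,166. Book value $148,280.
Year 4: ⌊$148,280 × 150%/10⌋ = $22,242. Book value $126,038.
Year 5: ⌊$126,038 × 150%/10⌋ = $18,905. Book value $107,133.
Year 6: ⌊$107,133 × 150%/10⌋ = $16,069. Book value $91,064.
Accumulated through year 6 = $241,446 − $91,064 = $150,382.

$150,382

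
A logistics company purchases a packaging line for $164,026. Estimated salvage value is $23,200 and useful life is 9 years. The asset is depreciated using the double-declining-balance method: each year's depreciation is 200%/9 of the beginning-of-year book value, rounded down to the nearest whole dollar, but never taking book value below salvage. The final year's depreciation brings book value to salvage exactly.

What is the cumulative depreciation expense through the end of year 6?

Depreciable base = $164,026 − $23,200 = $140,826.
Year 1: ⌊$164,026 × 200%/9⌋ = $36,450. Book value $127,576.
Year 2: ⌊$127,576 × 200%/9⌋ = $28,350. Book value $99,226.
Year 3: ⌊$99,226 × 200%/9⌋ = $22,050. Book value $77,176.
Year 4: ⌊$77,176 × 200%/9⌋ = $17,150. Book value $60,026.
Year 5: ⌊$60,026 × 200%/9⌋ = $13,339. Book value $46,687.
Year 6: ⌊$46,687 × 200%/9⌋ = $10,374. Book value $36,313.
Accumulated through year 6 = $164,026 − $36,313 = $127,713.

$127,713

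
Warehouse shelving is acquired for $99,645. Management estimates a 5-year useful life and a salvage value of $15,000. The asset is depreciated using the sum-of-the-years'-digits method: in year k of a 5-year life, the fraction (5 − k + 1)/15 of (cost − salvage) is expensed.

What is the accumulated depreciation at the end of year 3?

$67,716

Depreciable base = $99,645 − $15,000 = $84,645.
Sum of the years' digits = 5+4+3+2+1 = 15.
Year 1: $84,645 × 5/15 = $28,215. Book value $71,430.
Year 2: $84,645 × 4/15 = $22,572. Book value $48,858.
Year 3: $84,645 × 3/15 = $16,929. Book value $31,929.
Accumulated through year 3 = $99,645 − $31,929 = $67,716.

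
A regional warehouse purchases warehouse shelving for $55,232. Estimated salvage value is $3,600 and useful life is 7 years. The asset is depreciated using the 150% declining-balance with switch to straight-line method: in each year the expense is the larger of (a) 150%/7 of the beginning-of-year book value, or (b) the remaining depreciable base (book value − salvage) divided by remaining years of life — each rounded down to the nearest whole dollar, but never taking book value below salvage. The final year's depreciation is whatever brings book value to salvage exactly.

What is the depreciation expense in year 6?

$5,798

Depreciable base = $55,232 − $3,600 = $51,632.
Year 1: DB = ⌊$55,232 × 150%/7⌋ = $11,835; SL = ⌊$51,632/7⌋ = $7,376 → take DB $11,835. Book value $43,397.
Year 2: DB = ⌊$43,397 × 150%/7⌋ = $9,299; SL = ⌊$39,797/6⌋ = $6,632 → take DB $9,299. Book value $34,098.
Year 3: DB = ⌊$34,098 × 150%/7⌋ = $7,306; SL = ⌊$30,498/5⌋ = $6,099 → take DB $7,306. Book value $26,792.
Year 4: DB = ⌊$26,792 × 150%/7⌋ = $5,741; SL = ⌊$23,192/4⌋ = $5,798 → take SL $5,798. Book value $20,994.
Year 5: DB = ⌊$20,994 × 150%/7⌋ = $4,498; SL = ⌊$17,394/3⌋ = $5,798 → take SL $5,798. Book value $15,196.
Year 6: DB = ⌊$15,196 × 150%/7⌋ = $3,256; SL = ⌊$11,596/2⌋ = $5,798 → take SL $5,798. Book value $9,398.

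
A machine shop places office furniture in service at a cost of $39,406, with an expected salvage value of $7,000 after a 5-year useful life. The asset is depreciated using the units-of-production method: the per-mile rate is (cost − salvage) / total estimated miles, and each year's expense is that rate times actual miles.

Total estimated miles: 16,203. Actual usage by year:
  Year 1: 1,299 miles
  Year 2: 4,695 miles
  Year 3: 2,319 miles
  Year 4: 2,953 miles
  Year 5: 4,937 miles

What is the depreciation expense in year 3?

Depreciable base = $39,406 − $7,000 = $32,406.
Rate = $32,406 / 16,203 miles = $2 per mile.
Year 1: 1,299 × $2 = $2,598. Book value $36,808.
Year 2: 4,695 × $2 = $9,390. Book value $27,418.
Year 3: 2,319 × $2 = $4,638. Book value $22,780.

$4,638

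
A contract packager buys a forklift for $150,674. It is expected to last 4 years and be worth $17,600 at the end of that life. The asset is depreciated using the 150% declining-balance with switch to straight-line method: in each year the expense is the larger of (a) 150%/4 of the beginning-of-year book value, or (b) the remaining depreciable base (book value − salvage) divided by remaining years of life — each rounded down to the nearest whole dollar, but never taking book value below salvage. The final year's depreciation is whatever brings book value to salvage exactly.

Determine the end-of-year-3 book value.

$36,787

Depreciable base = $150,674 − $17,600 = $133,074.
Year 1: DB = ⌊$150,674 × 150%/4⌋ = $56,502; SL = ⌊$133,074/4⌋ = $33,268 → take DB $56,502. Book value $94,172.
Year 2: DB = ⌊$94,172 × 150%/4⌋ = $35,314; SL = ⌊$76,572/3⌋ = $25,524 → take DB $35,314. Book value $58,858.
Year 3: DB = ⌊$58,858 × 150%/4⌋ = $22,071; SL = ⌊$41,258/2⌋ = $20,629 → take DB $22,071. Book value $36,787.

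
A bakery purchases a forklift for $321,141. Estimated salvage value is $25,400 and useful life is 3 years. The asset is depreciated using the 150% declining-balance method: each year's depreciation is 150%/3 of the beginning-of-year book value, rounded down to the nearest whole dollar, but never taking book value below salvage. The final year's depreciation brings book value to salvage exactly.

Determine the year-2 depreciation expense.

Depreciable base = $321,141 − $25,400 = $295,741.
Year 1: ⌊$321,141 × 150%/3⌋ = $160,570. Book value $160,571.
Year 2: ⌊$160,571 × 150%/3⌋ = $80,285. Book value $80,286.

$80,285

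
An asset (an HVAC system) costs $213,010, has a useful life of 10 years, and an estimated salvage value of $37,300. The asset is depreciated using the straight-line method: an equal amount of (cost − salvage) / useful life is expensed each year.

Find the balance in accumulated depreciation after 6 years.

Depreciable base = $213,010 − $37,300 = $175,710.
Annual expense = $175,710 / 10 = $17,571.
End of year 1: book value $195,439.
End of year 2: book value $177,868.
End of year 3: book value $160,297.
End of year 4: book value $142,726.
End of year 5: book value $125,155.
End of year 6: book value $107,584.
Accumulated through year 6 = $213,010 − $107,584 = $105,426.

$105,426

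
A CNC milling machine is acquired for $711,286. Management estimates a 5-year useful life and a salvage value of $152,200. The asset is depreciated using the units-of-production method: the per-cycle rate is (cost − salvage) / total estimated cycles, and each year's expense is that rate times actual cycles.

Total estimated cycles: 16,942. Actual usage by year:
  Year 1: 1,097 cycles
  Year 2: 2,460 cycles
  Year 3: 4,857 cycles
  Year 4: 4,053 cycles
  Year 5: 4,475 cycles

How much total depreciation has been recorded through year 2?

$117,381

Depreciable base = $711,286 − $152,200 = $559,086.
Rate = $559,086 / 16,942 cycles = $33 per cycle.
Year 1: 1,097 × $33 = $36,201. Book value $675,085.
Year 2: 2,460 × $33 = $81,180. Book value $593,905.
Accumulated through year 2 = $711,286 − $593,905 = $117,381.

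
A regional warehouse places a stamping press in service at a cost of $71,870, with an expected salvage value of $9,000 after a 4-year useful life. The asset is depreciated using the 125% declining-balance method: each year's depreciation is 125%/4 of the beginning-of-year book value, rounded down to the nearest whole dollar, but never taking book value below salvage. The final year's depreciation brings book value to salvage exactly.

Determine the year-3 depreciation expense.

Depreciable base = $71,870 − $9,000 = $62,870.
Year 1: ⌊$71,870 × 125%/4⌋ = $22,459. Book value $49,411.
Year 2: ⌊$49,411 × 125%/4⌋ = $15,440. Book value $33,971.
Year 3: ⌊$33,971 × 125%/4⌋ = $10,615. Book value $23,356.

$10,615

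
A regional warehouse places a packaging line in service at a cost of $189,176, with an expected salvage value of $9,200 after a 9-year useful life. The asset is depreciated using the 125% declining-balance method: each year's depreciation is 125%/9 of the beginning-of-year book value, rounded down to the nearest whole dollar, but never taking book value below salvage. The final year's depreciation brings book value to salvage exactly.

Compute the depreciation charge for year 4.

$16,777

Depreciable base = $189,176 − $9,200 = $179,976.
Year 1: ⌊$189,176 × 125%/9⌋ = $26,274. Book value $162,902.
Year 2: ⌊$162,902 × 125%/9⌋ = $22,625. Book value $140,277.
Year 3: ⌊$140,277 × 125%/9⌋ = $19,482. Book value $120,795.
Year 4: ⌊$120,795 × 125%/9⌋ = $16,777. Book value $104,018.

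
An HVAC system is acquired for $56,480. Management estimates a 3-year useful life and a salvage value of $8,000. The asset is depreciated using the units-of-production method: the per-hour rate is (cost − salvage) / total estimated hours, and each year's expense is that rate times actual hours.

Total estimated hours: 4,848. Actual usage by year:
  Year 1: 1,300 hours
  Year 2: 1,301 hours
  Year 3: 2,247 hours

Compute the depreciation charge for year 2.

Depreciable base = $56,480 − $8,000 = $48,480.
Rate = $48,480 / 4,848 hours = $10 per hour.
Year 1: 1,300 × $10 = $13,000. Book value $43,480.
Year 2: 1,301 × $10 = $13,010. Book value $30,470.

$13,010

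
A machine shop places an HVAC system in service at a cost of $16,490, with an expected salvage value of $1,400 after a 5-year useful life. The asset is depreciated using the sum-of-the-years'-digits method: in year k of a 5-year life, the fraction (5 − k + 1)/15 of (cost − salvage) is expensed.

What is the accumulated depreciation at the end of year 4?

Depreciable base = $16,490 − $1,400 = $15,090.
Sum of the years' digits = 5+4+3+2+1 = 15.
Year 1: $15,090 × 5/15 = $5,030. Book value $11,460.
Year 2: $15,090 × 4/15 = $4,024. Book value $7,436.
Year 3: $15,090 × 3/15 = $3,018. Book value $4,418.
Year 4: $15,090 × 2/15 = $2,012. Book value $2,406.
Accumulated through year 4 = $16,490 − $2,406 = $14,084.

$14,084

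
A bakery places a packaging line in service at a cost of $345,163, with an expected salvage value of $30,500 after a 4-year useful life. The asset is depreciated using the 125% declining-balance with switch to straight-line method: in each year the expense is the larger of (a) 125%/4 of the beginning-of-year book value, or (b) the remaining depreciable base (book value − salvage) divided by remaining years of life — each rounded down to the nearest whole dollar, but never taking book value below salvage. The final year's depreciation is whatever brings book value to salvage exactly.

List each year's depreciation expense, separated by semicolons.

$107,863; $74,156; $66,322; $66,322

Depreciable base = $345,163 − $30,500 = $314,663.
Year 1: DB = ⌊$345,163 × 125%/4⌋ = $107,863; SL = ⌊$314,663/4⌋ = $78,665 → take DB $107,863. Book value $237,300.
Year 2: DB = ⌊$237,300 × 125%/4⌋ = $74,156; SL = ⌊$206,800/3⌋ = $68,933 → take DB $74,156. Book value $163,144.
Year 3: DB = ⌊$163,144 × 125%/4⌋ = $50,982; SL = ⌊$132,644/2⌋ = $66,322 → take SL $66,322. Book value $96,822.
Year 4 (final): $96,822 − $30,500 = $66,322. Book value $30,500.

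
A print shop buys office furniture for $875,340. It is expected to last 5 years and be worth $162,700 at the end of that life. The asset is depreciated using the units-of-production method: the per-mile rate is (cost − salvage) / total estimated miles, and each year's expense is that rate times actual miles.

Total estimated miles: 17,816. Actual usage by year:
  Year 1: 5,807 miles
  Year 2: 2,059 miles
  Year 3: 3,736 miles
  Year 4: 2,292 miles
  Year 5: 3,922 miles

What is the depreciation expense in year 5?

$156,880

Depreciable base = $875,340 − $162,700 = $712,640.
Rate = $712,640 / 17,816 miles = $40 per mile.
Year 1: 5,807 × $40 = $232,280. Book value $643,060.
Year 2: 2,059 × $40 = $82,360. Book value $560,700.
Year 3: 3,736 × $40 = $149,440. Book value $411,260.
Year 4: 2,292 × $40 = $91,680. Book value $319,580.
Year 5: 3,922 × $40 = $156,880. Book value $162,700.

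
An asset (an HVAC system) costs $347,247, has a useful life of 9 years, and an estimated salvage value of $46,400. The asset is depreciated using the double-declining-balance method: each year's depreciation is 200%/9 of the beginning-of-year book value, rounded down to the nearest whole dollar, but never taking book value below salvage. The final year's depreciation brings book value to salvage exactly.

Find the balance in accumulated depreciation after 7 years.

Depreciable base = $347,247 − $46,400 = $300,847.
Year 1: ⌊$347,247 × 200%/9⌋ = $77,166. Book value $270,081.
Year 2: ⌊$270,081 × 200%/9⌋ = $60,018. Book value $210,063.
Year 3: ⌊$210,063 × 200%/9⌋ = $46,680. Book value $163,383.
Year 4: ⌊$163,383 × 200%/9⌋ = $36,307. Book value $127,076.
Year 5: ⌊$127,076 × 200%/9⌋ = $28,239. Book value $98,837.
Year 6: ⌊$98,837 × 200%/9⌋ = $21,963. Book value $76,874.
Year 7: ⌊$76,874 × 200%/9⌋ = $17,083. Book value $59,791.
Accumulated through year 7 = $347,247 − $59,791 = $287,456.

$287,456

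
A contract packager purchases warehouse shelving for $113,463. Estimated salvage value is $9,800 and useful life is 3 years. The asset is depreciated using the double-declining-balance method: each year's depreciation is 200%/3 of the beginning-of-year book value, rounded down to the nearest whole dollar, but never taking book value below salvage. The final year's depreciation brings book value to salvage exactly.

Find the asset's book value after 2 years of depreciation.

Depreciable base = $113,463 − $9,800 = $103,663.
Year 1: ⌊$113,463 × 200%/3⌋ = $75,642. Book value $37,821.
Year 2: ⌊$37,821 × 200%/3⌋ = $25,214. Book value $12,607.

$12,607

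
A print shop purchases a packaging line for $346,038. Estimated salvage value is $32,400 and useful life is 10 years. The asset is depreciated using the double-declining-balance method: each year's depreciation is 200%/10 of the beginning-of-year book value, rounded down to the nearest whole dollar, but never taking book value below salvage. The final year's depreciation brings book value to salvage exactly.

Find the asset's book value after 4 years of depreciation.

Depreciable base = $346,038 − $32,400 = $313,638.
Year 1: ⌊$346,038 × 200%/10⌋ = $69,207. Book value $276,831.
Year 2: ⌊$276,831 × 200%/10⌋ = $55,366. Book value $221,465.
Year 3: ⌊$221,465 × 200%/10⌋ = $44,293. Book value $177,172.
Year 4: ⌊$177,172 × 200%/10⌋ = $35,434. Book value $141,738.

$141,738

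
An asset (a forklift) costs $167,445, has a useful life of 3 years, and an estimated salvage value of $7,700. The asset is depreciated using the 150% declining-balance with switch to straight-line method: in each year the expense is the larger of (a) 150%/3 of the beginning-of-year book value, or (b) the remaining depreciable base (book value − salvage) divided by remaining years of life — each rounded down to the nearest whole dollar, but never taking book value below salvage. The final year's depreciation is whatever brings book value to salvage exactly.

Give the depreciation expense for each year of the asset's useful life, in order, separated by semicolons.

$83,722; $41,861; $34,162

Depreciable base = $167,445 − $7,700 = $159,745.
Year 1: DB = ⌊$167,445 × 150%/3⌋ = $83,722; SL = ⌊$159,745/3⌋ = $53,248 → take DB $83,722. Book value $83,723.
Year 2: DB = ⌊$83,723 × 150%/3⌋ = $41,861; SL = ⌊$76,023/2⌋ = $38,011 → take DB $41,861. Book value $41,862.
Year 3 (final): $41,862 − $7,700 = $34,162. Book value $7,700.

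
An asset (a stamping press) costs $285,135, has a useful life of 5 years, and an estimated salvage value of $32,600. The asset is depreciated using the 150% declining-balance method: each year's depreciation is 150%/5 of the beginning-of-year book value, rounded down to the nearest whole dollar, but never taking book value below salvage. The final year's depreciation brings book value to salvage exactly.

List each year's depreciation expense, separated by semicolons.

$85,540; $59,878; $41,915; $29,340; $35,862

Depreciable base = $285,135 − $32,600 = $252,535.
Year 1: ⌊$285,135 × 150%/5⌋ = $85,540. Book value $199,595.
Year 2: ⌊$199,595 × 150%/5⌋ = $59,878. Book value $139,717.
Year 3: ⌊$139,717 × 150%/5⌋ = $41,915. Book value $97,802.
Year 4: ⌊$97,802 × 150%/5⌋ = $29,340. Book value $68,462.
Year 5 (final): $68,462 − $32,600 = $35,862. Book value $32,600.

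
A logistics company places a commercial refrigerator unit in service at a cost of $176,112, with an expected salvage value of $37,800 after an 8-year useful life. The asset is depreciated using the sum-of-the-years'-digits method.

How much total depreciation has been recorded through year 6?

Depreciable base = $176,112 − $37,800 = $138,312.
Sum of the years' digits = 8+7+6+5+4+3+2+1 = 36.
Year 1: $138,312 × 8/36 = $30,736. Book value $145,376.
Year 2: $138,312 × 7/36 = $26,894. Book value $118,482.
Year 3: $138,312 × 6/36 = $23,052. Book value $95,430.
Year 4: $138,312 × 5/36 = $19,210. Book value $76,220.
Year 5: $138,312 × 4/36 = $15,368. Book value $60,852.
Year 6: $138,312 × 3/36 = $11,526. Book value $49,326.
Accumulated through year 6 = $176,112 − $49,326 = $126,786.

$126,786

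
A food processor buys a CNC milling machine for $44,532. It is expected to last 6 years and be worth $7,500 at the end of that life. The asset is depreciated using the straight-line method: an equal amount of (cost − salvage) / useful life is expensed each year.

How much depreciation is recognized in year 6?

$6,172

Depreciable base = $44,532 − $7,500 = $37,032.
Annual expense = $37,032 / 6 = $6,172.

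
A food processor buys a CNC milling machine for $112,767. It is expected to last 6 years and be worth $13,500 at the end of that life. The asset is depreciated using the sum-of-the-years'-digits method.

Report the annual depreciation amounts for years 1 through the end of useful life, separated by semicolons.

Depreciable base = $112,767 − $13,500 = $99,267.
Sum of the years' digits = 6+5+4+3+2+1 = 21.
Year 1: $99,267 × 6/21 = $28,362. Book value $84,405.
Year 2: $99,267 × 5/21 = $23,635. Book value $60,770.
Year 3: $99,267 × 4/21 = $18,908. Book value $41,862.
Year 4: $99,267 × 3/21 = $14,181. Book value $27,681.
Year 5: $99,267 × 2/21 = $9,454. Book value $18,227.
Year 6: $99,267 × 1/21 = $4,727. Book value $13,500.

$28,362; $23,635; $18,908; $14,181; $9,454; $4,727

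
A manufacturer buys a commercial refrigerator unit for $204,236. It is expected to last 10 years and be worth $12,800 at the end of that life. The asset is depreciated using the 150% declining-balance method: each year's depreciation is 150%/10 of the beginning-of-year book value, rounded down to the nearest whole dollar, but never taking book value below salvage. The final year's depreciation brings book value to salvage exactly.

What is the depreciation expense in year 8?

$9,821

Depreciable base = $204,236 − $12,800 = $191,436.
Year 1: ⌊$204,236 × 150%/10⌋ = $30,635. Book value $173,601.
Year 2: ⌊$173,601 × 150%/10⌋ = $26,040. Book value $147,561.
Year 3: ⌊$147,561 × 150%/10⌋ = $22,134. Book value $125,427.
Year 4: ⌊$125,427 × 150%/10⌋ = $18,814. Book value $106,613.
Year 5: ⌊$106,613 × 150%/10⌋ = $15,991. Book value $90,622.
Year 6: ⌊$90,622 × 150%/10⌋ = $13,593. Book value $77,029.
Year 7: ⌊$77,029 × 150%/10⌋ = $11,554. Book value $65,475.
Year 8: ⌊$65,475 × 150%/10⌋ = $9,821. Book value $55,654.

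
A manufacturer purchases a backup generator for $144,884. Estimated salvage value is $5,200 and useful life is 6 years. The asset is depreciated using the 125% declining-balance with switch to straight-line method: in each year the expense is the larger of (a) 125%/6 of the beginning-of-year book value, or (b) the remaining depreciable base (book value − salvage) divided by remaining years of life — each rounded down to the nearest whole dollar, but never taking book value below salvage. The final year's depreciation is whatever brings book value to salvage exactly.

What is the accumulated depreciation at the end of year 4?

Depreciable base = $144,884 − $5,200 = $139,684.
Year 1: DB = ⌊$144,884 × 125%/6⌋ = $30,184; SL = ⌊$139,684/6⌋ = $23,280 → take DB $30,184. Book value $114,700.
Year 2: DB = ⌊$114,700 × 125%/6⌋ = $23,895; SL = ⌊$109,500/5⌋ = $21,900 → take DB $23,895. Book value $90,805.
Year 3: DB = ⌊$90,805 × 125%/6⌋ = $18,917; SL = ⌊$85,605/4⌋ = $21,401 → take SL $21,401. Book value $69,404.
Year 4: DB = ⌊$69,404 × 125%/6⌋ = $14,459; SL = ⌊$64,204/3⌋ = $21,401 → take SL $21,401. Book value $48,003.
Accumulated through year 4 = $144,884 − $48,003 = $96,881.

$96,881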